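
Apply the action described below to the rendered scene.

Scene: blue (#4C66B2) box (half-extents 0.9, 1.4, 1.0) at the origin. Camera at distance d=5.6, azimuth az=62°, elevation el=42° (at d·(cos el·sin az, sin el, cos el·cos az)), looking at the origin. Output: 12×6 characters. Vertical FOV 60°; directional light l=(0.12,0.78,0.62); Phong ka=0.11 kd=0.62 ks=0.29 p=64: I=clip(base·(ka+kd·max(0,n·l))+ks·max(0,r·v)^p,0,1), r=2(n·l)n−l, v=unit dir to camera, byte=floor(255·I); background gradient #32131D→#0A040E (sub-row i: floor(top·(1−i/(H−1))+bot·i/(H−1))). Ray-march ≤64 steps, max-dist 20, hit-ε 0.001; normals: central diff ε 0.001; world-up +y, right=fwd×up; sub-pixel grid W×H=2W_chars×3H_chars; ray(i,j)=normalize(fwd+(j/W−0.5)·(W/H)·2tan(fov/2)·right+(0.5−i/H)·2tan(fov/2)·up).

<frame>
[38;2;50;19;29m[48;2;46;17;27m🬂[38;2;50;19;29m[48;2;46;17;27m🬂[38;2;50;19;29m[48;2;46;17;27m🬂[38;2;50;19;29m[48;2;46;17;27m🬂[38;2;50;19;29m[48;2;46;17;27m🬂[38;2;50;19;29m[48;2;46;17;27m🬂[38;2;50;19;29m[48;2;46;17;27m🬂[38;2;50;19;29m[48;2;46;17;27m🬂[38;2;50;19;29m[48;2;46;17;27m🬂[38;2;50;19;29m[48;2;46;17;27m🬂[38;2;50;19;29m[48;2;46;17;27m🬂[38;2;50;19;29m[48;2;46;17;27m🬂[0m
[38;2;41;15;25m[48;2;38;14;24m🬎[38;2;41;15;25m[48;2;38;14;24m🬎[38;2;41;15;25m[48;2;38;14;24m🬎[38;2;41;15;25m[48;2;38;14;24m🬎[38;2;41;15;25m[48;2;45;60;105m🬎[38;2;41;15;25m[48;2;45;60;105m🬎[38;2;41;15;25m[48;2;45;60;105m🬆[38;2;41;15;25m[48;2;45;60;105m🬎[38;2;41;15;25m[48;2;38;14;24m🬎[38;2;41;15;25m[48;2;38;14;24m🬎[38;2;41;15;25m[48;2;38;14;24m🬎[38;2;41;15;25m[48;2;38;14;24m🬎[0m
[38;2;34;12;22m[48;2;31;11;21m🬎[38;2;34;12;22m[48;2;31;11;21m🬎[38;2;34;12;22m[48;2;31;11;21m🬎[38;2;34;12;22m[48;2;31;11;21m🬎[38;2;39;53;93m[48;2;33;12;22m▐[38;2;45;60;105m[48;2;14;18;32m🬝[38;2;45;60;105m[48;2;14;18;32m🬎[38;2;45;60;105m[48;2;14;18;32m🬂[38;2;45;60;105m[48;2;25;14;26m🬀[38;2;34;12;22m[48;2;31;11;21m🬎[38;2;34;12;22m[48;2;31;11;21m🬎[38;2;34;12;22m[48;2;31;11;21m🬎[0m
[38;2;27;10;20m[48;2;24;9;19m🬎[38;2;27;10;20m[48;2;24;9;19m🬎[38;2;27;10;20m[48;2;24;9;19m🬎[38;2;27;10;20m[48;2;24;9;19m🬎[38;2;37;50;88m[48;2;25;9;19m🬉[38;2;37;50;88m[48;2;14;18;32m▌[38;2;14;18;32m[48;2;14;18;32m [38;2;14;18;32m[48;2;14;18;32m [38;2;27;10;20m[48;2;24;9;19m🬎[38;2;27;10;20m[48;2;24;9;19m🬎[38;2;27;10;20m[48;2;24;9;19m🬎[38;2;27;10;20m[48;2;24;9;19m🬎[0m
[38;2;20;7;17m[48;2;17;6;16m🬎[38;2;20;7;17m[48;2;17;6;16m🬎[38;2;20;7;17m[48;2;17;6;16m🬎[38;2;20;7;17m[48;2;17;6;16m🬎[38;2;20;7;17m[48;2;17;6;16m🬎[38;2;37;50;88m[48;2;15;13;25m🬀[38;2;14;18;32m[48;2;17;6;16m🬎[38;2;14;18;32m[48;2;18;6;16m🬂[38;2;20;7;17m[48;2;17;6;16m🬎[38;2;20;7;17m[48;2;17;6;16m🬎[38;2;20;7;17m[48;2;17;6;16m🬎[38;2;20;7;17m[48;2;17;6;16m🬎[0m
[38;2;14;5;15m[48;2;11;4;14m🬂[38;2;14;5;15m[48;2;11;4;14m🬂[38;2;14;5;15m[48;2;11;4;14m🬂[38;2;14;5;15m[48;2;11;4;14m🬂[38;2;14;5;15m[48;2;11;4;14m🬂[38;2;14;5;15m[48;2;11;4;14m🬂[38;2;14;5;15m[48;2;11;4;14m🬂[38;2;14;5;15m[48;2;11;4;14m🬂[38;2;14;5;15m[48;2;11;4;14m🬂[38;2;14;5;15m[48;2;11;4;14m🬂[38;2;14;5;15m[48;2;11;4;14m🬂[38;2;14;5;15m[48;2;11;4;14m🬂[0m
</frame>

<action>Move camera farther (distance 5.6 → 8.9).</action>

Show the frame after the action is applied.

<frame>
[38;2;50;19;29m[48;2;46;17;27m🬂[38;2;50;19;29m[48;2;46;17;27m🬂[38;2;50;19;29m[48;2;46;17;27m🬂[38;2;50;19;29m[48;2;46;17;27m🬂[38;2;50;19;29m[48;2;46;17;27m🬂[38;2;50;19;29m[48;2;46;17;27m🬂[38;2;50;19;29m[48;2;46;17;27m🬂[38;2;50;19;29m[48;2;46;17;27m🬂[38;2;50;19;29m[48;2;46;17;27m🬂[38;2;50;19;29m[48;2;46;17;27m🬂[38;2;50;19;29m[48;2;46;17;27m🬂[38;2;50;19;29m[48;2;46;17;27m🬂[0m
[38;2;41;15;25m[48;2;38;14;24m🬎[38;2;41;15;25m[48;2;38;14;24m🬎[38;2;41;15;25m[48;2;38;14;24m🬎[38;2;41;15;25m[48;2;38;14;24m🬎[38;2;41;15;25m[48;2;38;14;24m🬎[38;2;41;15;25m[48;2;38;14;24m🬎[38;2;41;15;25m[48;2;38;14;24m🬎[38;2;41;15;25m[48;2;38;14;24m🬎[38;2;41;15;25m[48;2;38;14;24m🬎[38;2;41;15;25m[48;2;38;14;24m🬎[38;2;41;15;25m[48;2;38;14;24m🬎[38;2;41;15;25m[48;2;38;14;24m🬎[0m
[38;2;34;12;22m[48;2;31;11;21m🬎[38;2;34;12;22m[48;2;31;11;21m🬎[38;2;34;12;22m[48;2;31;11;21m🬎[38;2;34;12;22m[48;2;31;11;21m🬎[38;2;34;12;22m[48;2;31;11;21m🬎[38;2;35;13;23m[48;2;43;57;100m🬂[38;2;45;60;105m[48;2;14;18;32m🬝[38;2;45;60;105m[48;2;29;13;24m🬃[38;2;34;12;22m[48;2;31;11;21m🬎[38;2;34;12;22m[48;2;31;11;21m🬎[38;2;34;12;22m[48;2;31;11;21m🬎[38;2;34;12;22m[48;2;31;11;21m🬎[0m
[38;2;27;10;20m[48;2;24;9;19m🬎[38;2;27;10;20m[48;2;24;9;19m🬎[38;2;27;10;20m[48;2;24;9;19m🬎[38;2;27;10;20m[48;2;24;9;19m🬎[38;2;27;10;20m[48;2;24;9;19m🬎[38;2;37;50;88m[48;2;24;9;19m🬬[38;2;14;18;32m[48;2;14;18;32m [38;2;14;18;32m[48;2;26;10;20m▌[38;2;27;10;20m[48;2;24;9;19m🬎[38;2;27;10;20m[48;2;24;9;19m🬎[38;2;27;10;20m[48;2;24;9;19m🬎[38;2;27;10;20m[48;2;24;9;19m🬎[0m
[38;2;20;7;17m[48;2;17;6;16m🬎[38;2;20;7;17m[48;2;17;6;16m🬎[38;2;20;7;17m[48;2;17;6;16m🬎[38;2;20;7;17m[48;2;17;6;16m🬎[38;2;20;7;17m[48;2;17;6;16m🬎[38;2;20;7;17m[48;2;17;6;16m🬎[38;2;20;7;17m[48;2;17;6;16m🬎[38;2;20;7;17m[48;2;17;6;16m🬎[38;2;20;7;17m[48;2;17;6;16m🬎[38;2;20;7;17m[48;2;17;6;16m🬎[38;2;20;7;17m[48;2;17;6;16m🬎[38;2;20;7;17m[48;2;17;6;16m🬎[0m
[38;2;14;5;15m[48;2;11;4;14m🬂[38;2;14;5;15m[48;2;11;4;14m🬂[38;2;14;5;15m[48;2;11;4;14m🬂[38;2;14;5;15m[48;2;11;4;14m🬂[38;2;14;5;15m[48;2;11;4;14m🬂[38;2;14;5;15m[48;2;11;4;14m🬂[38;2;14;5;15m[48;2;11;4;14m🬂[38;2;14;5;15m[48;2;11;4;14m🬂[38;2;14;5;15m[48;2;11;4;14m🬂[38;2;14;5;15m[48;2;11;4;14m🬂[38;2;14;5;15m[48;2;11;4;14m🬂[38;2;14;5;15m[48;2;11;4;14m🬂[0m
</frame>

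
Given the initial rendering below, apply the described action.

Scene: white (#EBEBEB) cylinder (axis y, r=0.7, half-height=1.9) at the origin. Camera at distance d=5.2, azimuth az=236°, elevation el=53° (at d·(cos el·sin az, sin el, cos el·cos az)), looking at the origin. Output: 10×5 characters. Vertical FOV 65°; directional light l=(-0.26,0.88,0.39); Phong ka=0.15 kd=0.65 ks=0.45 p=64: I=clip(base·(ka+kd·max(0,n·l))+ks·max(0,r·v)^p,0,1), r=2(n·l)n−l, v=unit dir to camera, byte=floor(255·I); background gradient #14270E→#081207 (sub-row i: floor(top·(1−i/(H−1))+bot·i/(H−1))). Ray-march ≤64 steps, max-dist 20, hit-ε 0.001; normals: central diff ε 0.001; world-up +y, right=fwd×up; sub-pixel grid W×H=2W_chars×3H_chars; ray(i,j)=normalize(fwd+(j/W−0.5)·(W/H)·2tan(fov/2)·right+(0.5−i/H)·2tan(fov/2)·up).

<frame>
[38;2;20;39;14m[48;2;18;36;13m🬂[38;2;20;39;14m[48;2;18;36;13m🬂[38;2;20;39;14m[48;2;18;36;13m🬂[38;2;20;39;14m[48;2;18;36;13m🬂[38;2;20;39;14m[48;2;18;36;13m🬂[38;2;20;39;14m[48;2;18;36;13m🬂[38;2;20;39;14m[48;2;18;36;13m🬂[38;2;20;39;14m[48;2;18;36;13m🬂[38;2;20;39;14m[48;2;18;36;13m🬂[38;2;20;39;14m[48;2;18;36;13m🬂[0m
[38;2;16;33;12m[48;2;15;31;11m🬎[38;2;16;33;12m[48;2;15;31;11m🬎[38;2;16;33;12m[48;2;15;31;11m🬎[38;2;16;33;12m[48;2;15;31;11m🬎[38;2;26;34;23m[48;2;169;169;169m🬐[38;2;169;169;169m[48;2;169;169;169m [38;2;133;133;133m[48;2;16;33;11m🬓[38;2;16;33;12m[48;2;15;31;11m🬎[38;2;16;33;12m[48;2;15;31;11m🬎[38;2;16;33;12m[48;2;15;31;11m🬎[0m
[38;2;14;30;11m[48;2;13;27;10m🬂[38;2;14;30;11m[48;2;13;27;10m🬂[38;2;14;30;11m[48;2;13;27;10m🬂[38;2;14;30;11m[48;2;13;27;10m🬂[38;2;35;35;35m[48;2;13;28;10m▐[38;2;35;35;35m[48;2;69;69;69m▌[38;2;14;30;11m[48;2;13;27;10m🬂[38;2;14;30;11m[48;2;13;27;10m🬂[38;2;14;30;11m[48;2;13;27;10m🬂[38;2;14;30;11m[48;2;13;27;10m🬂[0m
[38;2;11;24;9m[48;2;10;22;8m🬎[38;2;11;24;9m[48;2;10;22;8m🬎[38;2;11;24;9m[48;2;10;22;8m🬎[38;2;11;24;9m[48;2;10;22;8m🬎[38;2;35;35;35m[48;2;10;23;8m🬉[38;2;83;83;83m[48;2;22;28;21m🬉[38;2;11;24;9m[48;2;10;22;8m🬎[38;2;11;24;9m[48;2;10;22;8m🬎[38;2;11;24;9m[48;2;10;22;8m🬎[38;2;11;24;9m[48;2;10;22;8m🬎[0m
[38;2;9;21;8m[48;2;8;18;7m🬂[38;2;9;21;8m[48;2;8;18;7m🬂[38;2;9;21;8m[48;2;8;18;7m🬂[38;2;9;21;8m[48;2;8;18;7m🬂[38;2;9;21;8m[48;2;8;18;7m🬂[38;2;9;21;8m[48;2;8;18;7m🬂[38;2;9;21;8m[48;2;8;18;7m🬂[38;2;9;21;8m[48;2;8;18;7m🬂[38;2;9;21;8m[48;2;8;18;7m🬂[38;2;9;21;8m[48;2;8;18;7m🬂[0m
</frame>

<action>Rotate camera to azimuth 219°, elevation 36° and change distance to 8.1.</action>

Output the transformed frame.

<frame>
[38;2;20;39;14m[48;2;18;36;13m🬂[38;2;20;39;14m[48;2;18;36;13m🬂[38;2;20;39;14m[48;2;18;36;13m🬂[38;2;20;39;14m[48;2;18;36;13m🬂[38;2;20;39;14m[48;2;18;36;13m🬂[38;2;20;39;14m[48;2;18;36;13m🬂[38;2;20;39;14m[48;2;18;36;13m🬂[38;2;20;39;14m[48;2;18;36;13m🬂[38;2;20;39;14m[48;2;18;36;13m🬂[38;2;20;39;14m[48;2;18;36;13m🬂[0m
[38;2;16;33;12m[48;2;15;31;11m🬎[38;2;16;33;12m[48;2;15;31;11m🬎[38;2;16;33;12m[48;2;15;31;11m🬎[38;2;16;33;12m[48;2;15;31;11m🬎[38;2;16;33;11m[48;2;169;169;169m🬝[38;2;16;33;12m[48;2;169;169;169m🬎[38;2;16;33;12m[48;2;15;31;11m🬎[38;2;16;33;12m[48;2;15;31;11m🬎[38;2;16;33;12m[48;2;15;31;11m🬎[38;2;16;33;12m[48;2;15;31;11m🬎[0m
[38;2;14;30;11m[48;2;13;27;10m🬂[38;2;14;30;11m[48;2;13;27;10m🬂[38;2;14;30;11m[48;2;13;27;10m🬂[38;2;14;30;11m[48;2;13;27;10m🬂[38;2;35;35;35m[48;2;13;28;10m🬉[38;2;84;84;84m[48;2;29;33;28m🬉[38;2;14;30;11m[48;2;13;27;10m🬂[38;2;14;30;11m[48;2;13;27;10m🬂[38;2;14;30;11m[48;2;13;27;10m🬂[38;2;14;30;11m[48;2;13;27;10m🬂[0m
[38;2;11;24;9m[48;2;10;22;8m🬎[38;2;11;24;9m[48;2;10;22;8m🬎[38;2;11;24;9m[48;2;10;22;8m🬎[38;2;11;24;9m[48;2;10;22;8m🬎[38;2;11;24;9m[48;2;10;22;8m🬎[38;2;35;35;35m[48;2;10;23;8m🬄[38;2;11;24;9m[48;2;10;22;8m🬎[38;2;11;24;9m[48;2;10;22;8m🬎[38;2;11;24;9m[48;2;10;22;8m🬎[38;2;11;24;9m[48;2;10;22;8m🬎[0m
[38;2;9;21;8m[48;2;8;18;7m🬂[38;2;9;21;8m[48;2;8;18;7m🬂[38;2;9;21;8m[48;2;8;18;7m🬂[38;2;9;21;8m[48;2;8;18;7m🬂[38;2;9;21;8m[48;2;8;18;7m🬂[38;2;9;21;8m[48;2;8;18;7m🬂[38;2;9;21;8m[48;2;8;18;7m🬂[38;2;9;21;8m[48;2;8;18;7m🬂[38;2;9;21;8m[48;2;8;18;7m🬂[38;2;9;21;8m[48;2;8;18;7m🬂[0m
</frame>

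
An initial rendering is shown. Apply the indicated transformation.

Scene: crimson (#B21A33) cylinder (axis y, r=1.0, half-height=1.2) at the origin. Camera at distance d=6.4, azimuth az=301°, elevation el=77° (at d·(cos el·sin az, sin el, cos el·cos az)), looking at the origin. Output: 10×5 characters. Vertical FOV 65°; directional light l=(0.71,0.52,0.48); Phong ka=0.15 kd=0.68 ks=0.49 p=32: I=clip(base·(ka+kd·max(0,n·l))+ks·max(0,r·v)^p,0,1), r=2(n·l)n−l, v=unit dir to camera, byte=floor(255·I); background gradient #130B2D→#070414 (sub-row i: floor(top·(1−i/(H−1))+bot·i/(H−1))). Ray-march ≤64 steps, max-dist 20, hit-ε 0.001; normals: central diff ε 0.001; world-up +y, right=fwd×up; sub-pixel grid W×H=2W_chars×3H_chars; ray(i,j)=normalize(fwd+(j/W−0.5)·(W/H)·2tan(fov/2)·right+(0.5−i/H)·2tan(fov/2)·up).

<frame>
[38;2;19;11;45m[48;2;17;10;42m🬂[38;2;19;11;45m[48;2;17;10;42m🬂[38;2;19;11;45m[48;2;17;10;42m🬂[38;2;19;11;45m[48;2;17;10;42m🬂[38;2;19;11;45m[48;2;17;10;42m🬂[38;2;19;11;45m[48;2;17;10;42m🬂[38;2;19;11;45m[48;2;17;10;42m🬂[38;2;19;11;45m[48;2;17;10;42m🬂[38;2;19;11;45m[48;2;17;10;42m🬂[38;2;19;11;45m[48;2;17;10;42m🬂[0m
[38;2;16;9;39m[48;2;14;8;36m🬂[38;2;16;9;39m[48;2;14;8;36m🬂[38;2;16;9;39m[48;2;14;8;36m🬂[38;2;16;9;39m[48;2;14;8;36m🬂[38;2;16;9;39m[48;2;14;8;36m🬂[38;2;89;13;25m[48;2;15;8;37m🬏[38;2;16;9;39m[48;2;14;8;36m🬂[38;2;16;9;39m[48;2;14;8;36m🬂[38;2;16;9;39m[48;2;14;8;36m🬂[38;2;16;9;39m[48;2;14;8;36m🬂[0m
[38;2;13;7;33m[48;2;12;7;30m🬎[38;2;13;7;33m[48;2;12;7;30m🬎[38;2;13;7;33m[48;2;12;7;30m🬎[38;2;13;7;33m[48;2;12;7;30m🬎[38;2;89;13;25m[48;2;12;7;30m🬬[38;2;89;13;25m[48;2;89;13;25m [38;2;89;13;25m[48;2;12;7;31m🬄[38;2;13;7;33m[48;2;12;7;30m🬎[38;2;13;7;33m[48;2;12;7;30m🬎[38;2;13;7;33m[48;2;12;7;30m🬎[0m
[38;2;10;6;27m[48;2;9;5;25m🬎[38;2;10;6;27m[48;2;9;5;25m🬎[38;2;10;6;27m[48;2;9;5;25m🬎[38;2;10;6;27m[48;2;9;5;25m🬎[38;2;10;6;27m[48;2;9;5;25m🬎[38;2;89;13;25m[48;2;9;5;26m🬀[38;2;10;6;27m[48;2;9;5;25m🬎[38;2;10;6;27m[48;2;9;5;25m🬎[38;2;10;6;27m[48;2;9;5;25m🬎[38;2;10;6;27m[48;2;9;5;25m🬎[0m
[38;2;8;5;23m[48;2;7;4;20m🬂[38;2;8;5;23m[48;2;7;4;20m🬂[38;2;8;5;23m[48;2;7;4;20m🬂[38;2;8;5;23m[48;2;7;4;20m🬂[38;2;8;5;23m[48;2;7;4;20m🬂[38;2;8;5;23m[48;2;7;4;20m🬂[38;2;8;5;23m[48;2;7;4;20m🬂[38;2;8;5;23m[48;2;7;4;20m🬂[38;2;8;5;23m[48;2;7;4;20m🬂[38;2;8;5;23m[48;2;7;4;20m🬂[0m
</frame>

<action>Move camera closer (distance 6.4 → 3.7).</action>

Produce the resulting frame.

<frame>
[38;2;19;11;45m[48;2;17;10;42m🬂[38;2;19;11;45m[48;2;17;10;42m🬂[38;2;19;11;45m[48;2;17;10;42m🬂[38;2;19;11;45m[48;2;17;10;42m🬂[38;2;19;11;45m[48;2;17;10;42m🬂[38;2;19;11;45m[48;2;17;10;42m🬂[38;2;19;11;45m[48;2;17;10;42m🬂[38;2;19;11;45m[48;2;17;10;42m🬂[38;2;19;11;45m[48;2;17;10;42m🬂[38;2;19;11;45m[48;2;17;10;42m🬂[0m
[38;2;16;9;39m[48;2;14;8;36m🬂[38;2;16;9;39m[48;2;14;8;36m🬂[38;2;16;9;39m[48;2;14;8;36m🬂[38;2;15;9;38m[48;2;89;13;25m🬆[38;2;89;13;25m[48;2;89;13;25m [38;2;89;13;25m[48;2;89;13;25m [38;2;89;13;25m[48;2;16;9;39m🬺[38;2;90;13;26m[48;2;15;8;37m🬏[38;2;16;9;39m[48;2;14;8;36m🬂[38;2;16;9;39m[48;2;14;8;36m🬂[0m
[38;2;13;7;33m[48;2;12;7;30m🬎[38;2;13;7;33m[48;2;12;7;30m🬎[38;2;13;7;33m[48;2;12;7;30m🬎[38;2;89;13;25m[48;2;89;13;25m [38;2;89;13;25m[48;2;89;13;25m [38;2;89;13;25m[48;2;89;13;25m [38;2;89;13;25m[48;2;89;13;25m [38;2;89;13;25m[48;2;12;7;32m▌[38;2;13;7;33m[48;2;12;7;30m🬎[38;2;13;7;33m[48;2;12;7;30m🬎[0m
[38;2;10;6;27m[48;2;9;5;25m🬎[38;2;10;6;27m[48;2;9;5;25m🬎[38;2;10;6;27m[48;2;9;5;25m🬎[38;2;89;13;25m[48;2;9;5;26m🬉[38;2;89;13;25m[48;2;9;5;25m🬎[38;2;89;13;25m[48;2;9;5;25m🬝[38;2;89;13;25m[48;2;9;5;25m🬎[38;2;10;6;27m[48;2;9;5;25m🬎[38;2;10;6;27m[48;2;9;5;25m🬎[38;2;10;6;27m[48;2;9;5;25m🬎[0m
[38;2;8;5;23m[48;2;7;4;20m🬂[38;2;8;5;23m[48;2;7;4;20m🬂[38;2;8;5;23m[48;2;7;4;20m🬂[38;2;8;5;23m[48;2;7;4;20m🬂[38;2;8;5;23m[48;2;7;4;20m🬂[38;2;8;5;23m[48;2;7;4;20m🬂[38;2;8;5;23m[48;2;7;4;20m🬂[38;2;8;5;23m[48;2;7;4;20m🬂[38;2;8;5;23m[48;2;7;4;20m🬂[38;2;8;5;23m[48;2;7;4;20m🬂[0m
</frame>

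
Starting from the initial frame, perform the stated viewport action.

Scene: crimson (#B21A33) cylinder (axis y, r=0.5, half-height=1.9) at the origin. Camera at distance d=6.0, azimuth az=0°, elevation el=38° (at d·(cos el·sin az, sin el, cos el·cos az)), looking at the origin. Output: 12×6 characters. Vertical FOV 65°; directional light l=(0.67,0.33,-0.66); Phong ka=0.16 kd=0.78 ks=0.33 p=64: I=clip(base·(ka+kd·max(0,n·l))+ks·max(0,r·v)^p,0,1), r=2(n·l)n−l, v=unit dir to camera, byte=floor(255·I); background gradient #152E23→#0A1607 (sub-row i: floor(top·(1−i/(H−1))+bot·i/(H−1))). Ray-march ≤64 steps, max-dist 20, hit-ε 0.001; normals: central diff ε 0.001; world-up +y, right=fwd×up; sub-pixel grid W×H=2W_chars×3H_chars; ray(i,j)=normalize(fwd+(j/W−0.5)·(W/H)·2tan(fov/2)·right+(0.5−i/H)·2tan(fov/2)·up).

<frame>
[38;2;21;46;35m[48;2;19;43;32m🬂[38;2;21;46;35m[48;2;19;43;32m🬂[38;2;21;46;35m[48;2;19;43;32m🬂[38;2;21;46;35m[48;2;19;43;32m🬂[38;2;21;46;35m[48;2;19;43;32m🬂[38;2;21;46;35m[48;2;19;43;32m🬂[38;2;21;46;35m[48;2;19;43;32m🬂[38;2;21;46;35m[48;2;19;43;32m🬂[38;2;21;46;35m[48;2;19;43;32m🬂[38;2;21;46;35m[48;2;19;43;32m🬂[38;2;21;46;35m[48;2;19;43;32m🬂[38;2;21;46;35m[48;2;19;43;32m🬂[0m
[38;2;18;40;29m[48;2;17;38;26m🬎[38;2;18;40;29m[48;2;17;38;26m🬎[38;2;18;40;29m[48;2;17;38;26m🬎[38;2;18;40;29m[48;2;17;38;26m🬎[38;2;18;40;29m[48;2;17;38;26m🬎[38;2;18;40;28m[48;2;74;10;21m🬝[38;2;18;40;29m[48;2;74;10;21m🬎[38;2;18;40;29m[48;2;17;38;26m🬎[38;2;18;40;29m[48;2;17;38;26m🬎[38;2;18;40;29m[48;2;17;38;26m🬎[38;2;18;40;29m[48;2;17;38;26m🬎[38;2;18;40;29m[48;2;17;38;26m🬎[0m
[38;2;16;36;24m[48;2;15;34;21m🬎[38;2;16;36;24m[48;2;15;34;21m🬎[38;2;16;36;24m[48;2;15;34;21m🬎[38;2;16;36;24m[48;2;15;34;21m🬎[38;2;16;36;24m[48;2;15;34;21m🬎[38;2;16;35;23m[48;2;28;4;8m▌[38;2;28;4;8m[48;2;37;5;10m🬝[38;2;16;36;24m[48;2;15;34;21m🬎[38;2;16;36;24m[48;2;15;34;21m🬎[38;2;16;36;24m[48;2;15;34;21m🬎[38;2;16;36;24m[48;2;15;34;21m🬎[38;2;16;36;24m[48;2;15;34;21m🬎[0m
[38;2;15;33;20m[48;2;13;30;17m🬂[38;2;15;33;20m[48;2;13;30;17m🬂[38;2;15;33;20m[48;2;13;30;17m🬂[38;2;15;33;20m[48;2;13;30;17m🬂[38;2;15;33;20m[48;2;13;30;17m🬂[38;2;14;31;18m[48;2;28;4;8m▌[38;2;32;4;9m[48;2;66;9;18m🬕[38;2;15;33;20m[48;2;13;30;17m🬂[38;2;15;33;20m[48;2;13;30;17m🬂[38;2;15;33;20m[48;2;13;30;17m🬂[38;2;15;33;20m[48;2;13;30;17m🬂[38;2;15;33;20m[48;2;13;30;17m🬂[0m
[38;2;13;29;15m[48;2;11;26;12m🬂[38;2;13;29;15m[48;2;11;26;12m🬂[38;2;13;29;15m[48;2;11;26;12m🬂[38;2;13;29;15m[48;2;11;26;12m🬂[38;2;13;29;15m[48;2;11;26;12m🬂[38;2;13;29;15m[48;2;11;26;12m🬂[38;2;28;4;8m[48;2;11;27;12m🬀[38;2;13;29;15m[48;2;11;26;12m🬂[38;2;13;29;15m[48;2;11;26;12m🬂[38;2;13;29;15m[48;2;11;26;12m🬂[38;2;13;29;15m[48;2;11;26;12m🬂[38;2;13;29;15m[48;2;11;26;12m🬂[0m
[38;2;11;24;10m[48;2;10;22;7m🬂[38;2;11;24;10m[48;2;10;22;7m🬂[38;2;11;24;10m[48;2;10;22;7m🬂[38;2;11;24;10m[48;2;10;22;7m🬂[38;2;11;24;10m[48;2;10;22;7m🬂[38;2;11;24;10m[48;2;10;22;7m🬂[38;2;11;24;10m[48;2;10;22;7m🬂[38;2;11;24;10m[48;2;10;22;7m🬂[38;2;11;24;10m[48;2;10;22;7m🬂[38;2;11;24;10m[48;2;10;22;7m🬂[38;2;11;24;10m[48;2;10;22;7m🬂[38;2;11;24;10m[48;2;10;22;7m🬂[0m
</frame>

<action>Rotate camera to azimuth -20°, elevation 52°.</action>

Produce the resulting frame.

<frame>
[38;2;21;46;35m[48;2;19;43;32m🬂[38;2;21;46;35m[48;2;19;43;32m🬂[38;2;21;46;35m[48;2;19;43;32m🬂[38;2;21;46;35m[48;2;19;43;32m🬂[38;2;21;46;35m[48;2;19;43;32m🬂[38;2;21;46;35m[48;2;19;43;32m🬂[38;2;21;46;35m[48;2;19;43;32m🬂[38;2;21;46;35m[48;2;19;43;32m🬂[38;2;21;46;35m[48;2;19;43;32m🬂[38;2;21;46;35m[48;2;19;43;32m🬂[38;2;21;46;35m[48;2;19;43;32m🬂[38;2;21;46;35m[48;2;19;43;32m🬂[0m
[38;2;18;40;29m[48;2;17;38;26m🬎[38;2;18;40;29m[48;2;17;38;26m🬎[38;2;18;40;29m[48;2;17;38;26m🬎[38;2;18;40;29m[48;2;17;38;26m🬎[38;2;18;40;29m[48;2;17;38;26m🬎[38;2;18;40;28m[48;2;74;10;21m🬝[38;2;18;40;29m[48;2;74;10;21m🬎[38;2;18;40;29m[48;2;17;38;26m🬎[38;2;18;40;29m[48;2;17;38;26m🬎[38;2;18;40;29m[48;2;17;38;26m🬎[38;2;18;40;29m[48;2;17;38;26m🬎[38;2;18;40;29m[48;2;17;38;26m🬎[0m
[38;2;16;36;24m[48;2;15;34;21m🬎[38;2;16;36;24m[48;2;15;34;21m🬎[38;2;16;36;24m[48;2;15;34;21m🬎[38;2;16;36;24m[48;2;15;34;21m🬎[38;2;16;36;24m[48;2;15;34;21m🬎[38;2;74;10;21m[48;2;20;23;17m🬁[38;2;74;10;21m[48;2;28;4;8m🬂[38;2;16;36;24m[48;2;15;34;21m🬎[38;2;16;36;24m[48;2;15;34;21m🬎[38;2;16;36;24m[48;2;15;34;21m🬎[38;2;16;36;24m[48;2;15;34;21m🬎[38;2;16;36;24m[48;2;15;34;21m🬎[0m
[38;2;15;33;20m[48;2;13;30;17m🬂[38;2;15;33;20m[48;2;13;30;17m🬂[38;2;15;33;20m[48;2;13;30;17m🬂[38;2;15;33;20m[48;2;13;30;17m🬂[38;2;15;33;20m[48;2;13;30;17m🬂[38;2;13;31;17m[48;2;28;4;8m🬲[38;2;28;4;8m[48;2;13;30;16m🬝[38;2;15;33;20m[48;2;13;30;17m🬂[38;2;15;33;20m[48;2;13;30;17m🬂[38;2;15;33;20m[48;2;13;30;17m🬂[38;2;15;33;20m[48;2;13;30;17m🬂[38;2;15;33;20m[48;2;13;30;17m🬂[0m
[38;2;13;29;15m[48;2;11;26;12m🬂[38;2;13;29;15m[48;2;11;26;12m🬂[38;2;13;29;15m[48;2;11;26;12m🬂[38;2;13;29;15m[48;2;11;26;12m🬂[38;2;13;29;15m[48;2;11;26;12m🬂[38;2;13;29;15m[48;2;11;26;12m🬂[38;2;28;4;8m[48;2;11;27;12m🬀[38;2;13;29;15m[48;2;11;26;12m🬂[38;2;13;29;15m[48;2;11;26;12m🬂[38;2;13;29;15m[48;2;11;26;12m🬂[38;2;13;29;15m[48;2;11;26;12m🬂[38;2;13;29;15m[48;2;11;26;12m🬂[0m
[38;2;11;24;10m[48;2;10;22;7m🬂[38;2;11;24;10m[48;2;10;22;7m🬂[38;2;11;24;10m[48;2;10;22;7m🬂[38;2;11;24;10m[48;2;10;22;7m🬂[38;2;11;24;10m[48;2;10;22;7m🬂[38;2;11;24;10m[48;2;10;22;7m🬂[38;2;11;24;10m[48;2;10;22;7m🬂[38;2;11;24;10m[48;2;10;22;7m🬂[38;2;11;24;10m[48;2;10;22;7m🬂[38;2;11;24;10m[48;2;10;22;7m🬂[38;2;11;24;10m[48;2;10;22;7m🬂[38;2;11;24;10m[48;2;10;22;7m🬂[0m
</frame>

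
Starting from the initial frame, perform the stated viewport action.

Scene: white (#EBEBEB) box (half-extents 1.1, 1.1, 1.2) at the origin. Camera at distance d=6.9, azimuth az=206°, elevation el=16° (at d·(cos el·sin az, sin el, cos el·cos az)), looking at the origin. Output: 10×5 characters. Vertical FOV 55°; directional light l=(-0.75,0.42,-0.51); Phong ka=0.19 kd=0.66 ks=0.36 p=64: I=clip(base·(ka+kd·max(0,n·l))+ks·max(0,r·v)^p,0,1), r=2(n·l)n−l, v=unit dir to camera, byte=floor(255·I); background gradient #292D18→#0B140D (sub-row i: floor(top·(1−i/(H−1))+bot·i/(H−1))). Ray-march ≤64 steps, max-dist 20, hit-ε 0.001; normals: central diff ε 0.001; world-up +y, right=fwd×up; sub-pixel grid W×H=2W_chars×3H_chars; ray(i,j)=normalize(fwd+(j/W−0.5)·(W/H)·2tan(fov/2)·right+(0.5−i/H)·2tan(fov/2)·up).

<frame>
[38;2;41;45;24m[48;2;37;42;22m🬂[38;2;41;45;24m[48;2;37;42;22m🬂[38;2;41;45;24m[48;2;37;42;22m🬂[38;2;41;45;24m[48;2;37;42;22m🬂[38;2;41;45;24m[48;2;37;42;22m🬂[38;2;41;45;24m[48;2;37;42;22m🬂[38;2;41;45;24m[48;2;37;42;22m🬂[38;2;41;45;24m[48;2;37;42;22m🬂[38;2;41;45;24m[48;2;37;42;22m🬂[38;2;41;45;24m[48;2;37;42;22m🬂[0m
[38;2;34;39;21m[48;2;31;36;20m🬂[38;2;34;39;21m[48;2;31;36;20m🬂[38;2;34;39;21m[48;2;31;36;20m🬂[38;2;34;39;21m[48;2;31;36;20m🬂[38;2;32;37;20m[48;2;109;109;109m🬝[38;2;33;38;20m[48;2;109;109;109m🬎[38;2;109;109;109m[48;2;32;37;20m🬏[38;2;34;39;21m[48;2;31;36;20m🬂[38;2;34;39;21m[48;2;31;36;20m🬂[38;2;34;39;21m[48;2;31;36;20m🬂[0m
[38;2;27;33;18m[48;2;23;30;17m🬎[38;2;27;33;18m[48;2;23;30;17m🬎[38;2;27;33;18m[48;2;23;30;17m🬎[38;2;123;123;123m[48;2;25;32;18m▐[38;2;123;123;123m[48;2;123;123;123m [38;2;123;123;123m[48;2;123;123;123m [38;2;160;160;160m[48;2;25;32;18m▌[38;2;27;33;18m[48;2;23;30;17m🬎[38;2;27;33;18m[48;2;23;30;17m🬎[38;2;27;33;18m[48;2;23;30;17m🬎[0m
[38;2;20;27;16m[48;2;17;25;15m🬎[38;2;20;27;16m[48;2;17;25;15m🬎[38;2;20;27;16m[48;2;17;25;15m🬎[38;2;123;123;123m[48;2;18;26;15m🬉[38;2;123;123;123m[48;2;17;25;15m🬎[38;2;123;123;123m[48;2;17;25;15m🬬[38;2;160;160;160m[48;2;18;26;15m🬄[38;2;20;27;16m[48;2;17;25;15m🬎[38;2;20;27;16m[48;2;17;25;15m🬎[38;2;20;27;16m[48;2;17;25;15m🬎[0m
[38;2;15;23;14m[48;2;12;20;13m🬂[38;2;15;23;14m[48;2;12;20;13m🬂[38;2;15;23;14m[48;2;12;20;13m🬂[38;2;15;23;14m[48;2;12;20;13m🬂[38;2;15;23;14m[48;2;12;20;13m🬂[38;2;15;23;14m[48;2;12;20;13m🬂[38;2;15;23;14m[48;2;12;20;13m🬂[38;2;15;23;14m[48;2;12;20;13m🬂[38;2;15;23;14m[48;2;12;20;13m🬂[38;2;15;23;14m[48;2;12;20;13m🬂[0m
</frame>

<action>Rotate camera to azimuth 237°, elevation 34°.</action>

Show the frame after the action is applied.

<frame>
[38;2;41;45;24m[48;2;37;42;22m🬂[38;2;41;45;24m[48;2;37;42;22m🬂[38;2;41;45;24m[48;2;37;42;22m🬂[38;2;41;45;24m[48;2;37;42;22m🬂[38;2;41;45;24m[48;2;37;42;22m🬂[38;2;41;45;24m[48;2;37;42;22m🬂[38;2;41;45;24m[48;2;37;42;22m🬂[38;2;41;45;24m[48;2;37;42;22m🬂[38;2;41;45;24m[48;2;37;42;22m🬂[38;2;41;45;24m[48;2;37;42;22m🬂[0m
[38;2;34;39;21m[48;2;31;36;20m🬂[38;2;34;39;21m[48;2;31;36;20m🬂[38;2;34;39;21m[48;2;31;36;20m🬂[38;2;34;39;21m[48;2;31;36;20m🬂[38;2;33;38;20m[48;2;109;109;109m🬎[38;2;33;38;20m[48;2;109;109;109m🬎[38;2;109;109;109m[48;2;32;37;20m🬏[38;2;34;39;21m[48;2;31;36;20m🬂[38;2;34;39;21m[48;2;31;36;20m🬂[38;2;34;39;21m[48;2;31;36;20m🬂[0m
[38;2;27;33;18m[48;2;23;30;17m🬎[38;2;27;33;18m[48;2;23;30;17m🬎[38;2;27;33;18m[48;2;23;30;17m🬎[38;2;123;123;123m[48;2;25;32;18m▐[38;2;114;114;114m[48;2;160;160;160m🬝[38;2;109;109;109m[48;2;160;160;160m🬆[38;2;109;109;109m[48;2;160;160;160m🬀[38;2;27;33;18m[48;2;23;30;17m🬎[38;2;27;33;18m[48;2;23;30;17m🬎[38;2;27;33;18m[48;2;23;30;17m🬎[0m
[38;2;20;27;16m[48;2;17;25;15m🬎[38;2;20;27;16m[48;2;17;25;15m🬎[38;2;20;27;16m[48;2;17;25;15m🬎[38;2;20;27;16m[48;2;17;25;15m🬎[38;2;137;137;137m[48;2;17;25;15m🬬[38;2;160;160;160m[48;2;17;25;15m🬝[38;2;160;160;160m[48;2;17;25;15m🬆[38;2;20;27;16m[48;2;17;25;15m🬎[38;2;20;27;16m[48;2;17;25;15m🬎[38;2;20;27;16m[48;2;17;25;15m🬎[0m
[38;2;15;23;14m[48;2;12;20;13m🬂[38;2;15;23;14m[48;2;12;20;13m🬂[38;2;15;23;14m[48;2;12;20;13m🬂[38;2;15;23;14m[48;2;12;20;13m🬂[38;2;15;23;14m[48;2;12;20;13m🬂[38;2;15;23;14m[48;2;12;20;13m🬂[38;2;15;23;14m[48;2;12;20;13m🬂[38;2;15;23;14m[48;2;12;20;13m🬂[38;2;15;23;14m[48;2;12;20;13m🬂[38;2;15;23;14m[48;2;12;20;13m🬂[0m
</frame>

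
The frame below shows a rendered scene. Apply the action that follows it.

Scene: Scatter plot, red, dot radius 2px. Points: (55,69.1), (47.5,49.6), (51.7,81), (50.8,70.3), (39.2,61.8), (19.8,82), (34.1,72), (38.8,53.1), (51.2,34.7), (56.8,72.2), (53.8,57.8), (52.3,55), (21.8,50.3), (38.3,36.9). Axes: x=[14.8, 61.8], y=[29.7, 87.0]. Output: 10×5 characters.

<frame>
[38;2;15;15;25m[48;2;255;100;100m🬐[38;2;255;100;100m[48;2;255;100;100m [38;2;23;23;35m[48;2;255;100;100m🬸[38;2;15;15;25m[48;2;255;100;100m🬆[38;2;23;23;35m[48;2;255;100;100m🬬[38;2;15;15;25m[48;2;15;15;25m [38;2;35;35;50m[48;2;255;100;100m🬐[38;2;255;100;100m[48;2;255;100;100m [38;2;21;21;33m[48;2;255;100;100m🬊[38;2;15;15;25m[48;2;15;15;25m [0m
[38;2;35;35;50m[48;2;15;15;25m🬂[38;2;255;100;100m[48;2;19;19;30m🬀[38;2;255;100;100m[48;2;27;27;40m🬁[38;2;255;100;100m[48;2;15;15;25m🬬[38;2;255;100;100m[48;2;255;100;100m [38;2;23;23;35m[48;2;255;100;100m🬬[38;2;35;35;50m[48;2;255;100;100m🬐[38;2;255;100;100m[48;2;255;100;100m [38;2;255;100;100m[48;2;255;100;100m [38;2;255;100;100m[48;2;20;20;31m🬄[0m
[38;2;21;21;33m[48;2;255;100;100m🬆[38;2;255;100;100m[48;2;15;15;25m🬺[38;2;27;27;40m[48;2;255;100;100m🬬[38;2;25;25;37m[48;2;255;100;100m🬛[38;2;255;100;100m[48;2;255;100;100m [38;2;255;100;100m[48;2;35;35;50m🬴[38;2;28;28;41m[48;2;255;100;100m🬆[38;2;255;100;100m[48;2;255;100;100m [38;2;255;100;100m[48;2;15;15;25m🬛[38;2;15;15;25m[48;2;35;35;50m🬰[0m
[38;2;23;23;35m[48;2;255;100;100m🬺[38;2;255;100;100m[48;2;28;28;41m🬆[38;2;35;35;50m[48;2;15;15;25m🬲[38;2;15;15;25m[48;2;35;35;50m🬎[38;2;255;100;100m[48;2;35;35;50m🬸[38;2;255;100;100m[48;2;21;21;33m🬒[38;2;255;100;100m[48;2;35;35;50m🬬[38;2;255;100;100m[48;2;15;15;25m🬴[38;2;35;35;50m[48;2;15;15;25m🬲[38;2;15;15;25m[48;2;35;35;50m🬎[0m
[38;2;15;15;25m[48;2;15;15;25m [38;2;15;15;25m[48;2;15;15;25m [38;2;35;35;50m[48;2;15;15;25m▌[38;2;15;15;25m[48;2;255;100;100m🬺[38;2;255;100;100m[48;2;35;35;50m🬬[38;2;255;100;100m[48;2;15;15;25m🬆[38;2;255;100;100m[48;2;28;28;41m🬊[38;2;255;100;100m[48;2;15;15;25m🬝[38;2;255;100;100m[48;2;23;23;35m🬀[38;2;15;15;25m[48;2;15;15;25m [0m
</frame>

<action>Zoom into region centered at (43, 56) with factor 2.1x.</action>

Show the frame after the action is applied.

<frame>
[38;2;15;15;25m[48;2;15;15;25m [38;2;15;15;25m[48;2;15;15;25m [38;2;35;35;50m[48;2;15;15;25m▌[38;2;15;15;25m[48;2;255;100;100m🬬[38;2;35;35;50m[48;2;15;15;25m▌[38;2;15;15;25m[48;2;15;15;25m [38;2;35;35;50m[48;2;15;15;25m▌[38;2;255;100;100m[48;2;15;15;25m🬊[38;2;255;100;100m[48;2;15;15;25m🬝[38;2;255;100;100m[48;2;15;15;25m🬬[0m
[38;2;35;35;50m[48;2;15;15;25m🬂[38;2;35;35;50m[48;2;15;15;25m🬂[38;2;35;35;50m[48;2;255;100;100m🬐[38;2;255;100;100m[48;2;255;100;100m [38;2;255;100;100m[48;2;27;27;40m🬃[38;2;35;35;50m[48;2;15;15;25m🬂[38;2;35;35;50m[48;2;15;15;25m🬕[38;2;35;35;50m[48;2;15;15;25m🬂[38;2;31;31;45m[48;2;255;100;100m🬝[38;2;255;100;100m[48;2;28;28;41m🬱[0m
[38;2;15;15;25m[48;2;35;35;50m🬰[38;2;23;23;35m[48;2;255;100;100m🬝[38;2;35;35;50m[48;2;255;100;100m🬀[38;2;255;100;100m[48;2;25;25;37m🬲[38;2;35;35;50m[48;2;15;15;25m🬛[38;2;15;15;25m[48;2;35;35;50m🬰[38;2;31;31;45m[48;2;255;100;100m🬝[38;2;19;19;30m[48;2;255;100;100m🬴[38;2;255;100;100m[48;2;255;100;100m [38;2;255;100;100m[48;2;15;15;25m🬝[0m
[38;2;15;15;25m[48;2;35;35;50m🬎[38;2;15;15;25m[48;2;35;35;50m🬎[38;2;255;100;100m[48;2;35;35;50m🬊[38;2;255;100;100m[48;2;23;23;35m🬀[38;2;35;35;50m[48;2;15;15;25m🬲[38;2;23;23;35m[48;2;255;100;100m🬴[38;2;255;100;100m[48;2;255;100;100m [38;2;255;100;100m[48;2;25;25;37m🬛[38;2;255;100;100m[48;2;31;31;45m🬁[38;2;15;15;25m[48;2;35;35;50m🬎[0m
[38;2;15;15;25m[48;2;15;15;25m [38;2;15;15;25m[48;2;15;15;25m [38;2;35;35;50m[48;2;15;15;25m▌[38;2;15;15;25m[48;2;15;15;25m [38;2;35;35;50m[48;2;15;15;25m▌[38;2;15;15;25m[48;2;15;15;25m [38;2;255;100;100m[48;2;27;27;40m🬁[38;2;15;15;25m[48;2;15;15;25m [38;2;35;35;50m[48;2;15;15;25m▌[38;2;15;15;25m[48;2;15;15;25m [0m
</frame>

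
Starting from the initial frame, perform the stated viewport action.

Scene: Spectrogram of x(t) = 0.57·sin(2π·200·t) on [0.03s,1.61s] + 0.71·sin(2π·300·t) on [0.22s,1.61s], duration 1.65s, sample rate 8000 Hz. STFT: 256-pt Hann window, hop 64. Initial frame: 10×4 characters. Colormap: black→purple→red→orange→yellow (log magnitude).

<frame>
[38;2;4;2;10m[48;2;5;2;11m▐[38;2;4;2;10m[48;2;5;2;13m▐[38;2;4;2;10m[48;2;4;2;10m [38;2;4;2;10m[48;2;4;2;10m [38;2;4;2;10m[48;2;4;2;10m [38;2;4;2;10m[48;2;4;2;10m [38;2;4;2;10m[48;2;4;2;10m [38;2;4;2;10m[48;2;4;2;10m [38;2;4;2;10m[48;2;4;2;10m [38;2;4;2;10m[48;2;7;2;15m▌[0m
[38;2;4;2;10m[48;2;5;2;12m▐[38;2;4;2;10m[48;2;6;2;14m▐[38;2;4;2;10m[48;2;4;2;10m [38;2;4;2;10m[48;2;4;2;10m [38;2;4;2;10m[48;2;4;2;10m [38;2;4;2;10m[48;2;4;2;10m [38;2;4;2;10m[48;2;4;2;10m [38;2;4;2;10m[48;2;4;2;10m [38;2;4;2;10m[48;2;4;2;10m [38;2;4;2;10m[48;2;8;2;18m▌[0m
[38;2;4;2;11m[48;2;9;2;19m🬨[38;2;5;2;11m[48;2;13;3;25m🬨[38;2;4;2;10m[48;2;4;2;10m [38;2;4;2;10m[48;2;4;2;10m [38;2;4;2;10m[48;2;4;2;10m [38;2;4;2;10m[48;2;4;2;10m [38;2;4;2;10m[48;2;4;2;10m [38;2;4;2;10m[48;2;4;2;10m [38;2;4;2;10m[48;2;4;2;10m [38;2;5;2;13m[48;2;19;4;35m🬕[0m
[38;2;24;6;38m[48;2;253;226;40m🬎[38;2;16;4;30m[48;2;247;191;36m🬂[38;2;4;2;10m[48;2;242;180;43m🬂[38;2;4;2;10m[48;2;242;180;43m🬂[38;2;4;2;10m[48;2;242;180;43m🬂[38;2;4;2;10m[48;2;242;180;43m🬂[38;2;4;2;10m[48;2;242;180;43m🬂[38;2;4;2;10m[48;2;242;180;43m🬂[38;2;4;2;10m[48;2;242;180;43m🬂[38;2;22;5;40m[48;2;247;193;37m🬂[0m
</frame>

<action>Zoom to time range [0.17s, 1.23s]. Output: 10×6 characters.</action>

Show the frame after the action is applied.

<frame>
[38;2;6;2;13m[48;2;4;2;10m▌[38;2;4;2;10m[48;2;4;2;10m [38;2;4;2;10m[48;2;4;2;10m [38;2;4;2;10m[48;2;4;2;10m [38;2;4;2;10m[48;2;4;2;10m [38;2;4;2;10m[48;2;4;2;10m [38;2;4;2;10m[48;2;4;2;10m [38;2;4;2;10m[48;2;4;2;10m [38;2;4;2;10m[48;2;4;2;10m [38;2;4;2;10m[48;2;4;2;10m [0m
[38;2;4;2;10m[48;2;6;2;13m▐[38;2;4;2;10m[48;2;4;2;10m [38;2;4;2;10m[48;2;4;2;10m [38;2;4;2;10m[48;2;4;2;10m [38;2;4;2;10m[48;2;4;2;10m [38;2;4;2;10m[48;2;4;2;10m [38;2;4;2;10m[48;2;4;2;10m [38;2;4;2;10m[48;2;4;2;10m [38;2;4;2;10m[48;2;4;2;10m [38;2;4;2;10m[48;2;4;2;10m [0m
[38;2;4;2;10m[48;2;7;2;15m▐[38;2;4;2;10m[48;2;4;2;10m [38;2;4;2;10m[48;2;4;2;10m [38;2;4;2;10m[48;2;4;2;10m [38;2;4;2;10m[48;2;4;2;10m [38;2;4;2;10m[48;2;4;2;10m [38;2;4;2;10m[48;2;4;2;10m [38;2;4;2;10m[48;2;4;2;10m [38;2;4;2;10m[48;2;4;2;10m [38;2;4;2;10m[48;2;4;2;10m [0m
[38;2;4;2;10m[48;2;9;3;20m▐[38;2;4;2;10m[48;2;4;2;10m [38;2;4;2;10m[48;2;4;2;10m [38;2;4;2;10m[48;2;4;2;10m [38;2;4;2;10m[48;2;4;2;10m [38;2;4;2;10m[48;2;4;2;10m [38;2;4;2;10m[48;2;4;2;10m [38;2;4;2;10m[48;2;4;2;10m [38;2;4;2;10m[48;2;4;2;10m [38;2;4;2;10m[48;2;4;2;10m [0m
[38;2;6;2;15m[48;2;25;6;45m🬨[38;2;4;2;10m[48;2;4;2;10m [38;2;4;2;10m[48;2;4;2;10m [38;2;4;2;10m[48;2;4;2;10m [38;2;4;2;10m[48;2;4;2;10m [38;2;4;2;10m[48;2;4;2;10m [38;2;4;2;10m[48;2;4;2;10m [38;2;4;2;10m[48;2;4;2;10m [38;2;4;2;10m[48;2;4;2;10m [38;2;4;2;10m[48;2;4;2;10m [0m
[38;2;44;11;54m[48;2;253;234;43m🬂[38;2;9;3;18m[48;2;253;238;44m🬂[38;2;9;3;18m[48;2;253;238;44m🬂[38;2;9;3;18m[48;2;253;238;44m🬂[38;2;9;3;18m[48;2;253;238;44m🬂[38;2;9;3;18m[48;2;253;238;44m🬂[38;2;9;3;18m[48;2;253;238;44m🬂[38;2;9;3;18m[48;2;253;238;44m🬂[38;2;9;3;18m[48;2;253;238;44m🬂[38;2;9;3;18m[48;2;253;238;44m🬂[0m
</frame>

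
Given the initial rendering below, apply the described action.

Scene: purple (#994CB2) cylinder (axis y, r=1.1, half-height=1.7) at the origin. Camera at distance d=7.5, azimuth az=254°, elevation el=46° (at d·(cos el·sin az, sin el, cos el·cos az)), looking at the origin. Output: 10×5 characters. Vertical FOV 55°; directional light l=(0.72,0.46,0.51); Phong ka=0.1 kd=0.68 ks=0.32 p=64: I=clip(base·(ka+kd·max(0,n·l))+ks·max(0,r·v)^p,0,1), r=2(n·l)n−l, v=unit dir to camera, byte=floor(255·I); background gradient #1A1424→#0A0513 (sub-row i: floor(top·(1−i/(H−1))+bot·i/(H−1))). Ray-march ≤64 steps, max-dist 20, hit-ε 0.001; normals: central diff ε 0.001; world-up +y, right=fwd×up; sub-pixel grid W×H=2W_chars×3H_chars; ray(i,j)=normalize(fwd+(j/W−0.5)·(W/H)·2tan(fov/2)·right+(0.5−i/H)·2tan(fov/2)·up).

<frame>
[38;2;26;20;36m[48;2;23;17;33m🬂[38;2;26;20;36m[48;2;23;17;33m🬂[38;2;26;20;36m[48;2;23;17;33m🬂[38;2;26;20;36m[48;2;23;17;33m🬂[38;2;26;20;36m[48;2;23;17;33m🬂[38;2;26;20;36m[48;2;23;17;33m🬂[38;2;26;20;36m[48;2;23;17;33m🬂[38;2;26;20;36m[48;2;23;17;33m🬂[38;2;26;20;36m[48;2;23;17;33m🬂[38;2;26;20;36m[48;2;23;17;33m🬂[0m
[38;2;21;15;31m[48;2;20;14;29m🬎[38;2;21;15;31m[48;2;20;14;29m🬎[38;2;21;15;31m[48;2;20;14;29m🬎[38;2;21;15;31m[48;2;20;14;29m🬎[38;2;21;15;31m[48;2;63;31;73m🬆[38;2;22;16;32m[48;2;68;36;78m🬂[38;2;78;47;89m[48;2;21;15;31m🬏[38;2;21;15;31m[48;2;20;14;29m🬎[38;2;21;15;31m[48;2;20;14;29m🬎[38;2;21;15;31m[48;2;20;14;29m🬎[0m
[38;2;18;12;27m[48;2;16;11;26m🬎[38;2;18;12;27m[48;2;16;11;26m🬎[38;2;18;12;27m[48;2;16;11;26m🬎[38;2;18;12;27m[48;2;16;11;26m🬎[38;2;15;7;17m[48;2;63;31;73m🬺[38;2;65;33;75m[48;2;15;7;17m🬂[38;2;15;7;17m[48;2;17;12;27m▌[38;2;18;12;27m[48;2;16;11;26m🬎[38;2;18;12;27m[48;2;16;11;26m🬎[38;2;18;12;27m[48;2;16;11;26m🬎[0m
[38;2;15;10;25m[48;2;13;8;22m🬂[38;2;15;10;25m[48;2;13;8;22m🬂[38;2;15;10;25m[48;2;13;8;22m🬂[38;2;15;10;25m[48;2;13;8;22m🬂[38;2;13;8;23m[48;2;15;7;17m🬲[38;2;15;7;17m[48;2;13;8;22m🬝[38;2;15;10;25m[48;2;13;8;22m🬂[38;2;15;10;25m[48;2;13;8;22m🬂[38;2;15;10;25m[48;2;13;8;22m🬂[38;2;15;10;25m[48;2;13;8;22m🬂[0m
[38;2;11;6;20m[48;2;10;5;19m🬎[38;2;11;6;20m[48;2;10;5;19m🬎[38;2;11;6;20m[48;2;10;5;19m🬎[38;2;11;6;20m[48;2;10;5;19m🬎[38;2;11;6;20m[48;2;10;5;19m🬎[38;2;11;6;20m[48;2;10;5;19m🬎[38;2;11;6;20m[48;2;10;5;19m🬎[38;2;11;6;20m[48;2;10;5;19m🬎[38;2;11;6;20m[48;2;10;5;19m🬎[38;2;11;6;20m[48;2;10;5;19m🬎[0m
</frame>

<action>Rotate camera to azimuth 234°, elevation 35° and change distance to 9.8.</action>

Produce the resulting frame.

<frame>
[38;2;26;20;36m[48;2;23;17;33m🬂[38;2;26;20;36m[48;2;23;17;33m🬂[38;2;26;20;36m[48;2;23;17;33m🬂[38;2;26;20;36m[48;2;23;17;33m🬂[38;2;26;20;36m[48;2;23;17;33m🬂[38;2;26;20;36m[48;2;23;17;33m🬂[38;2;26;20;36m[48;2;23;17;33m🬂[38;2;26;20;36m[48;2;23;17;33m🬂[38;2;26;20;36m[48;2;23;17;33m🬂[38;2;26;20;36m[48;2;23;17;33m🬂[0m
[38;2;21;15;31m[48;2;20;14;29m🬎[38;2;21;15;31m[48;2;20;14;29m🬎[38;2;21;15;31m[48;2;20;14;29m🬎[38;2;21;15;31m[48;2;20;14;29m🬎[38;2;21;15;31m[48;2;113;81;123m🬝[38;2;21;15;31m[48;2;114;82;124m🬎[38;2;21;15;31m[48;2;20;14;29m🬎[38;2;21;15;31m[48;2;20;14;29m🬎[38;2;21;15;31m[48;2;20;14;29m🬎[38;2;21;15;31m[48;2;20;14;29m🬎[0m
[38;2;18;12;27m[48;2;16;11;26m🬎[38;2;18;12;27m[48;2;16;11;26m🬎[38;2;18;12;27m[48;2;16;11;26m🬎[38;2;18;12;27m[48;2;16;11;26m🬎[38;2;17;12;27m[48;2;15;7;17m▌[38;2;120;89;131m[48;2;15;7;17m🬀[38;2;18;12;27m[48;2;16;11;26m🬎[38;2;18;12;27m[48;2;16;11;26m🬎[38;2;18;12;27m[48;2;16;11;26m🬎[38;2;18;12;27m[48;2;16;11;26m🬎[0m
[38;2;15;10;25m[48;2;13;8;22m🬂[38;2;15;10;25m[48;2;13;8;22m🬂[38;2;15;10;25m[48;2;13;8;22m🬂[38;2;15;10;25m[48;2;13;8;22m🬂[38;2;13;8;23m[48;2;15;7;17m🬲[38;2;15;7;17m[48;2;13;8;22m🬎[38;2;15;10;25m[48;2;13;8;22m🬂[38;2;15;10;25m[48;2;13;8;22m🬂[38;2;15;10;25m[48;2;13;8;22m🬂[38;2;15;10;25m[48;2;13;8;22m🬂[0m
[38;2;11;6;20m[48;2;10;5;19m🬎[38;2;11;6;20m[48;2;10;5;19m🬎[38;2;11;6;20m[48;2;10;5;19m🬎[38;2;11;6;20m[48;2;10;5;19m🬎[38;2;11;6;20m[48;2;10;5;19m🬎[38;2;11;6;20m[48;2;10;5;19m🬎[38;2;11;6;20m[48;2;10;5;19m🬎[38;2;11;6;20m[48;2;10;5;19m🬎[38;2;11;6;20m[48;2;10;5;19m🬎[38;2;11;6;20m[48;2;10;5;19m🬎[0m
</frame>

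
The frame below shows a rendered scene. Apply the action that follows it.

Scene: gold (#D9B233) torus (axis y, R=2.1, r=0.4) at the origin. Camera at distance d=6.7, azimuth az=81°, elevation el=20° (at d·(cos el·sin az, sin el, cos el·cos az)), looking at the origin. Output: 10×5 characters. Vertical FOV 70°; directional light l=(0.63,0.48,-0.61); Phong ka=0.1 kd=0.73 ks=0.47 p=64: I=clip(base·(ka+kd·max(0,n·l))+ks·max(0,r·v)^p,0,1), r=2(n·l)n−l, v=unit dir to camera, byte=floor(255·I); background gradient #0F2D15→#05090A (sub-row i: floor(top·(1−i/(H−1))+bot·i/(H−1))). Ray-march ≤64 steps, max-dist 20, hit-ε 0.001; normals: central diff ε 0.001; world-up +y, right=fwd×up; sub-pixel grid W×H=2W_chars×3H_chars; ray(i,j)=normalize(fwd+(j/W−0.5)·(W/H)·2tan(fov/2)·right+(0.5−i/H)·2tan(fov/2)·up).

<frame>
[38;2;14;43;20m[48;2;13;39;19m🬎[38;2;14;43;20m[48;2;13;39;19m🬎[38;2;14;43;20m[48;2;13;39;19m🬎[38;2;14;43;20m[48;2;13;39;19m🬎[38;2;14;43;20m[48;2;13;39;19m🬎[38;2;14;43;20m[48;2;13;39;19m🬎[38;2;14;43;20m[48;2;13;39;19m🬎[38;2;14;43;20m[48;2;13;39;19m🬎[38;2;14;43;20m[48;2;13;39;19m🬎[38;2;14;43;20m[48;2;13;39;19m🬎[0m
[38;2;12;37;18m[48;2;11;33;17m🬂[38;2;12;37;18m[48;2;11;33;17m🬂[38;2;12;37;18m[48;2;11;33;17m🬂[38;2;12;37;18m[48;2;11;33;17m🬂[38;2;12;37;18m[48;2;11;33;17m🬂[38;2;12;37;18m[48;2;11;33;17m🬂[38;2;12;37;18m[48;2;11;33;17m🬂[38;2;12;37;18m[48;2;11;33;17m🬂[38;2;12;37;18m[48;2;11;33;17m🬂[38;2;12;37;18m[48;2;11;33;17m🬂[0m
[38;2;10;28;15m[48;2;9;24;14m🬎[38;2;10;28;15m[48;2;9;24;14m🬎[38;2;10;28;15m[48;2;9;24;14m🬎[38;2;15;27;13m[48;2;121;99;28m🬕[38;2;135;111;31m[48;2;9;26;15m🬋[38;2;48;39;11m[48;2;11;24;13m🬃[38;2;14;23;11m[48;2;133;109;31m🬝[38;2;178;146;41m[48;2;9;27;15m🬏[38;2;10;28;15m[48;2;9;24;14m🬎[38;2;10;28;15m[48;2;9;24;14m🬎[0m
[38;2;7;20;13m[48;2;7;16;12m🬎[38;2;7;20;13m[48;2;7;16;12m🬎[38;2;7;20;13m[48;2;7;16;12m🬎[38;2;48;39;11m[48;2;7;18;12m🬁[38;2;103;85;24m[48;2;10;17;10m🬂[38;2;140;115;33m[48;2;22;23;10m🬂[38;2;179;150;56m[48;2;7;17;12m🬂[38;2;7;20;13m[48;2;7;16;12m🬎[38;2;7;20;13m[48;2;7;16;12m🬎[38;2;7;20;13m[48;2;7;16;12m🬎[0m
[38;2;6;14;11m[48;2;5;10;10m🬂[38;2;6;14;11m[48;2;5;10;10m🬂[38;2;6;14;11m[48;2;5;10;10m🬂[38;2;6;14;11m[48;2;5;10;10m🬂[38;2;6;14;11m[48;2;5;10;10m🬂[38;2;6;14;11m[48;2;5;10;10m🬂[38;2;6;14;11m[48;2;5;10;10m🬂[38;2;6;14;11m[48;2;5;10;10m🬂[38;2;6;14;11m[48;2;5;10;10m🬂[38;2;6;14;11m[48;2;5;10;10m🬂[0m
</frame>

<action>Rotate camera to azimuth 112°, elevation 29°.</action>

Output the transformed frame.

<frame>
[38;2;14;43;20m[48;2;13;39;19m🬎[38;2;14;43;20m[48;2;13;39;19m🬎[38;2;14;43;20m[48;2;13;39;19m🬎[38;2;14;43;20m[48;2;13;39;19m🬎[38;2;14;43;20m[48;2;13;39;19m🬎[38;2;14;43;20m[48;2;13;39;19m🬎[38;2;14;43;20m[48;2;13;39;19m🬎[38;2;14;43;20m[48;2;13;39;19m🬎[38;2;14;43;20m[48;2;13;39;19m🬎[38;2;14;43;20m[48;2;13;39;19m🬎[0m
[38;2;12;37;18m[48;2;11;33;17m🬂[38;2;12;37;18m[48;2;11;33;17m🬂[38;2;12;37;18m[48;2;11;33;17m🬂[38;2;12;37;18m[48;2;11;33;17m🬂[38;2;12;37;18m[48;2;11;33;17m🬂[38;2;12;37;18m[48;2;11;33;17m🬂[38;2;12;37;18m[48;2;11;33;17m🬂[38;2;12;37;18m[48;2;11;33;17m🬂[38;2;12;37;18m[48;2;11;33;17m🬂[38;2;12;37;18m[48;2;11;33;17m🬂[0m
[38;2;10;28;15m[48;2;9;24;14m🬎[38;2;10;28;15m[48;2;9;24;14m🬎[38;2;10;28;15m[48;2;9;24;14m🬎[38;2;10;28;15m[48;2;93;76;21m🬆[38;2;133;109;31m[48;2;28;36;15m🬅[38;2;151;124;35m[48;2;9;25;14m🬂[38;2;92;75;21m[48;2;27;30;11m🬀[38;2;148;121;34m[48;2;9;27;15m🬏[38;2;10;28;15m[48;2;9;24;14m🬎[38;2;10;28;15m[48;2;9;24;14m🬎[0m
[38;2;7;20;13m[48;2;7;16;12m🬎[38;2;7;20;13m[48;2;7;16;12m🬎[38;2;7;20;13m[48;2;7;16;12m🬎[38;2;128;105;30m[48;2;7;18;12m🬁[38;2;130;107;30m[48;2;7;16;12m🬎[38;2;150;123;35m[48;2;34;35;15m🬍[38;2;158;130;37m[48;2;7;17;12m🬆[38;2;7;20;13m[48;2;7;16;12m🬎[38;2;7;20;13m[48;2;7;16;12m🬎[38;2;7;20;13m[48;2;7;16;12m🬎[0m
[38;2;6;14;11m[48;2;5;10;10m🬂[38;2;6;14;11m[48;2;5;10;10m🬂[38;2;6;14;11m[48;2;5;10;10m🬂[38;2;6;14;11m[48;2;5;10;10m🬂[38;2;6;14;11m[48;2;5;10;10m🬂[38;2;6;14;11m[48;2;5;10;10m🬂[38;2;6;14;11m[48;2;5;10;10m🬂[38;2;6;14;11m[48;2;5;10;10m🬂[38;2;6;14;11m[48;2;5;10;10m🬂[38;2;6;14;11m[48;2;5;10;10m🬂[0m
</frame>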